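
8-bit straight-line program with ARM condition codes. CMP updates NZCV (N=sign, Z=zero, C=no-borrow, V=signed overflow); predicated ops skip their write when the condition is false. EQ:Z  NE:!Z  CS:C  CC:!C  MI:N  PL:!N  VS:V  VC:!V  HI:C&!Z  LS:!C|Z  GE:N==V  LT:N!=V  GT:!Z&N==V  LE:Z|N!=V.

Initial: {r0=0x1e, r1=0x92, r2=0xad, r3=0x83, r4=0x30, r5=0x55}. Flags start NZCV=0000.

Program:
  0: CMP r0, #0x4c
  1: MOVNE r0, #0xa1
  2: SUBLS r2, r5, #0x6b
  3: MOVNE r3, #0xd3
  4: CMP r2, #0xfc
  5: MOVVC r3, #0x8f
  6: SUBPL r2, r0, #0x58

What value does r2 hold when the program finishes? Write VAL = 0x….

0: ✓ CMP  NZCV=1000
1: ✓ MOVNE  r0←0xa1
2: ✓ SUBLS  r2←0xea
3: ✓ MOVNE  r3←0xd3
4: ✓ CMP  NZCV=1000
5: ✓ MOVVC  r3←0x8f
6: · SUBPL

VAL = 0xea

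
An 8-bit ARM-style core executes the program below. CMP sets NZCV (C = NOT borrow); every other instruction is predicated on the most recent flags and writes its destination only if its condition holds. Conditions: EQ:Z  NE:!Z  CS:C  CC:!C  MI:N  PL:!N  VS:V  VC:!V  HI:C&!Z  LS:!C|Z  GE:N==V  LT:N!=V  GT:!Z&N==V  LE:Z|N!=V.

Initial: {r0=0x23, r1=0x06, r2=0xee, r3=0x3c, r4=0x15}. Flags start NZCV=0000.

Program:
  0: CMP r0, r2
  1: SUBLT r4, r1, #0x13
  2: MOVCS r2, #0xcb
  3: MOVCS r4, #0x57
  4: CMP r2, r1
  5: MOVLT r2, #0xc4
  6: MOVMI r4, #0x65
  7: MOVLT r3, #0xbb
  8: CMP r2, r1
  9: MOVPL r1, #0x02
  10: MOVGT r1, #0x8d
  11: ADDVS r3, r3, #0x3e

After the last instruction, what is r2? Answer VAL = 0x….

VAL = 0xc4

0: ✓ CMP  NZCV=0000
1: · SUBLT
2: · MOVCS
3: · MOVCS
4: ✓ CMP  NZCV=1010
5: ✓ MOVLT  r2←0xc4
6: ✓ MOVMI  r4←0x65
7: ✓ MOVLT  r3←0xbb
8: ✓ CMP  NZCV=1010
9: · MOVPL
10: · MOVGT
11: · ADDVS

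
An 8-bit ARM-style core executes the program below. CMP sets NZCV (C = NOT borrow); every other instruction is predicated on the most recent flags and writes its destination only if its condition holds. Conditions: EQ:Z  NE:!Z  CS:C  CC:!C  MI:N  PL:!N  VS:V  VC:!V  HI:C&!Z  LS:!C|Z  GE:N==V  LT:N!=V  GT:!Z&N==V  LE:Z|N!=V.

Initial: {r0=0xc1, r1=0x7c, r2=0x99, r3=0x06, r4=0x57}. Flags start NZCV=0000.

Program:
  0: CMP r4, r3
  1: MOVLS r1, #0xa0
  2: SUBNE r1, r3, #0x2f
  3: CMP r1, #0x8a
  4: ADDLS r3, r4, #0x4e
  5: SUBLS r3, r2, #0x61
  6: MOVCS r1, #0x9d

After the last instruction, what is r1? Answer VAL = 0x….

0: ✓ CMP  NZCV=0010
1: · MOVLS
2: ✓ SUBNE  r1←0xd7
3: ✓ CMP  NZCV=0010
4: · ADDLS
5: · SUBLS
6: ✓ MOVCS  r1←0x9d

VAL = 0x9d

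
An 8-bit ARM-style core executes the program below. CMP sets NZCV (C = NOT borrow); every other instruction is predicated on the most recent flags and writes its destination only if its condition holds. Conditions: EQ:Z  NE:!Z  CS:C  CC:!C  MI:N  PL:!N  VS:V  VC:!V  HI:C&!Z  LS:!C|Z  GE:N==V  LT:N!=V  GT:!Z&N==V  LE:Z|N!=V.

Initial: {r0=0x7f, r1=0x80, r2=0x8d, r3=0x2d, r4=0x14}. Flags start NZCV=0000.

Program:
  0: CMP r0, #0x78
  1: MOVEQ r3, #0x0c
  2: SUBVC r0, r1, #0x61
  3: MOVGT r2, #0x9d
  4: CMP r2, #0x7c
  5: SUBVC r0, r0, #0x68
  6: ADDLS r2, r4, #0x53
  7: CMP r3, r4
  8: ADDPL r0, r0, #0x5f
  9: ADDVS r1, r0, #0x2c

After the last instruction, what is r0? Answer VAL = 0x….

VAL = 0x7e

0: ✓ CMP  NZCV=0010
1: · MOVEQ
2: ✓ SUBVC  r0←0x1f
3: ✓ MOVGT  r2←0x9d
4: ✓ CMP  NZCV=0011
5: · SUBVC
6: · ADDLS
7: ✓ CMP  NZCV=0010
8: ✓ ADDPL  r0←0x7e
9: · ADDVS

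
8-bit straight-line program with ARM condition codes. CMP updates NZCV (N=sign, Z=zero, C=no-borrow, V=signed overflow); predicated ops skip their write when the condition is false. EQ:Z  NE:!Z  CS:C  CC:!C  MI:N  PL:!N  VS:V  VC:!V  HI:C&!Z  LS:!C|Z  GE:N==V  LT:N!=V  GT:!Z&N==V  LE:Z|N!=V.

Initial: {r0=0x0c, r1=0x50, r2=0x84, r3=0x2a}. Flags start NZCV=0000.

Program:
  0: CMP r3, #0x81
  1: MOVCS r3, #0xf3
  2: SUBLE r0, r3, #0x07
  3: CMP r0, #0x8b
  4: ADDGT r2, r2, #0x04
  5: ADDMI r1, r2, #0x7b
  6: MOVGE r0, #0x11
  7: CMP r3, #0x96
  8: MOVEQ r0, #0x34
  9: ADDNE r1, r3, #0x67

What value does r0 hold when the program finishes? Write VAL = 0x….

VAL = 0x11

[0] flags=1001 → (cmp)
[1] flags=1001 CS?F → skip
[2] flags=1001 LE?F → skip
[3] flags=1001 → (cmp)
[4] flags=1001 GT?T → r2=0x88
[5] flags=1001 MI?T → r1=0x03
[6] flags=1001 GE?T → r0=0x11
[7] flags=1001 → (cmp)
[8] flags=1001 EQ?F → skip
[9] flags=1001 NE?T → r1=0x91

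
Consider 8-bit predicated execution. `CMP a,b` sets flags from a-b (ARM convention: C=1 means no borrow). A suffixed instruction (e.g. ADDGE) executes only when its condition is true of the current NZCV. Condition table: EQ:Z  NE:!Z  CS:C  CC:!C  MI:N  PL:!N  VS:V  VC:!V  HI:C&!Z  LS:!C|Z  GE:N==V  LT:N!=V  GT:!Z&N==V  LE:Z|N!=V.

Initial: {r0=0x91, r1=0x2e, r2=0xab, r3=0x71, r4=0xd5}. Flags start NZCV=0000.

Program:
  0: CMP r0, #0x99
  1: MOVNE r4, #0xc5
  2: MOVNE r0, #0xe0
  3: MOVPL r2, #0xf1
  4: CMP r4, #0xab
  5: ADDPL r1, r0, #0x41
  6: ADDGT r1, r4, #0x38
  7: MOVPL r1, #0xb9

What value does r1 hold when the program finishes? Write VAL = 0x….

0: ✓ CMP  NZCV=1000
1: ✓ MOVNE  r4←0xc5
2: ✓ MOVNE  r0←0xe0
3: · MOVPL
4: ✓ CMP  NZCV=0010
5: ✓ ADDPL  r1←0x21
6: ✓ ADDGT  r1←0xfd
7: ✓ MOVPL  r1←0xb9

VAL = 0xb9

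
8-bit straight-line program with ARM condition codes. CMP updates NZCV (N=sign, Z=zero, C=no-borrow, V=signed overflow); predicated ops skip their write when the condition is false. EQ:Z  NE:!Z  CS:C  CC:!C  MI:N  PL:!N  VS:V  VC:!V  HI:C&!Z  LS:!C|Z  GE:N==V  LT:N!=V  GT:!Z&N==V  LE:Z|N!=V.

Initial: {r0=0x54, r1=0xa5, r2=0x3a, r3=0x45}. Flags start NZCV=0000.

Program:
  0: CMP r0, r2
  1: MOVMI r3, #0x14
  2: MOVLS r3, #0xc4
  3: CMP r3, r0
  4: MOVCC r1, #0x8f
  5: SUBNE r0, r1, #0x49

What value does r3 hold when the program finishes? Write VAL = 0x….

VAL = 0x45

[0] flags=0010 → (cmp)
[1] flags=0010 MI?F → skip
[2] flags=0010 LS?F → skip
[3] flags=1000 → (cmp)
[4] flags=1000 CC?T → r1=0x8f
[5] flags=1000 NE?T → r0=0x46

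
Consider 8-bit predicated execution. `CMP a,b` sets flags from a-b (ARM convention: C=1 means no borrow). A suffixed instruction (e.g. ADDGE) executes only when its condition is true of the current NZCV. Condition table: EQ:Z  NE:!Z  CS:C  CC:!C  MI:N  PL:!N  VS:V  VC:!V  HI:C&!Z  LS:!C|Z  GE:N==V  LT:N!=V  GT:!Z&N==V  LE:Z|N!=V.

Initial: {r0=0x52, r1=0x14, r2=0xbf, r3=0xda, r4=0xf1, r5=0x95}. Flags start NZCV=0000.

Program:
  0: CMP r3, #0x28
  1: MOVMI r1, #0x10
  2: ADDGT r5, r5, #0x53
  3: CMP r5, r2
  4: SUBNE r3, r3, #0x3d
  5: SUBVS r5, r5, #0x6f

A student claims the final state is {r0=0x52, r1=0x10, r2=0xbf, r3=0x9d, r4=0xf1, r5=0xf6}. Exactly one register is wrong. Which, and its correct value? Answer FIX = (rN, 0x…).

0: ✓ CMP  NZCV=1010
1: ✓ MOVMI  r1←0x10
2: · ADDGT
3: ✓ CMP  NZCV=1000
4: ✓ SUBNE  r3←0x9d
5: · SUBVS

FIX = (r5, 0x95)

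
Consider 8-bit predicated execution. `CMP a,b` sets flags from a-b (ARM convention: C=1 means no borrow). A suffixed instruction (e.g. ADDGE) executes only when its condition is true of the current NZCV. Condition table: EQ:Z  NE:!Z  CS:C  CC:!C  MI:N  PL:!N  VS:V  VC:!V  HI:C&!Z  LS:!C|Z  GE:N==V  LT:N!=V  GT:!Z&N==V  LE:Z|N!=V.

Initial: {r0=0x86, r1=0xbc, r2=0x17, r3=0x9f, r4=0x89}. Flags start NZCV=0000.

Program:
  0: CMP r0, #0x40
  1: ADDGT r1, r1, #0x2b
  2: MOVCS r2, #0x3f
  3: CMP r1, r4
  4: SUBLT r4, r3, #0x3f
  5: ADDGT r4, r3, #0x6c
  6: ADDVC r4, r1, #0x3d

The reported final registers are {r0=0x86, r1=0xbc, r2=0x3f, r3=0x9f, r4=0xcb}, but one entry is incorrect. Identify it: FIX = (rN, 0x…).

FIX = (r4, 0xf9)

[0] flags=0011 → (cmp)
[1] flags=0011 GT?F → skip
[2] flags=0011 CS?T → r2=0x3f
[3] flags=0010 → (cmp)
[4] flags=0010 LT?F → skip
[5] flags=0010 GT?T → r4=0x0b
[6] flags=0010 VC?T → r4=0xf9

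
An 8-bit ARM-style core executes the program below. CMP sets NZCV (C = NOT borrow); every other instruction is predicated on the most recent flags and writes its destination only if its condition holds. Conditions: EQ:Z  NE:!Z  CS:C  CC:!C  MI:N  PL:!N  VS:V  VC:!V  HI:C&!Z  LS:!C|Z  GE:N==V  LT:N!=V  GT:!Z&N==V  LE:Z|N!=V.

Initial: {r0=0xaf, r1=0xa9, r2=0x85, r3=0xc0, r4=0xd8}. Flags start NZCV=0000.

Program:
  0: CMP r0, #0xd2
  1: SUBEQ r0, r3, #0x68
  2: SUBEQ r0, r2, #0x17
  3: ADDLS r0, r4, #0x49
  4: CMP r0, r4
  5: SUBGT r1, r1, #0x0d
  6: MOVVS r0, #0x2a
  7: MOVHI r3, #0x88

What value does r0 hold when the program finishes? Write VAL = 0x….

VAL = 0x21

[0] flags=1000 → (cmp)
[1] flags=1000 EQ?F → skip
[2] flags=1000 EQ?F → skip
[3] flags=1000 LS?T → r0=0x21
[4] flags=0000 → (cmp)
[5] flags=0000 GT?T → r1=0x9c
[6] flags=0000 VS?F → skip
[7] flags=0000 HI?F → skip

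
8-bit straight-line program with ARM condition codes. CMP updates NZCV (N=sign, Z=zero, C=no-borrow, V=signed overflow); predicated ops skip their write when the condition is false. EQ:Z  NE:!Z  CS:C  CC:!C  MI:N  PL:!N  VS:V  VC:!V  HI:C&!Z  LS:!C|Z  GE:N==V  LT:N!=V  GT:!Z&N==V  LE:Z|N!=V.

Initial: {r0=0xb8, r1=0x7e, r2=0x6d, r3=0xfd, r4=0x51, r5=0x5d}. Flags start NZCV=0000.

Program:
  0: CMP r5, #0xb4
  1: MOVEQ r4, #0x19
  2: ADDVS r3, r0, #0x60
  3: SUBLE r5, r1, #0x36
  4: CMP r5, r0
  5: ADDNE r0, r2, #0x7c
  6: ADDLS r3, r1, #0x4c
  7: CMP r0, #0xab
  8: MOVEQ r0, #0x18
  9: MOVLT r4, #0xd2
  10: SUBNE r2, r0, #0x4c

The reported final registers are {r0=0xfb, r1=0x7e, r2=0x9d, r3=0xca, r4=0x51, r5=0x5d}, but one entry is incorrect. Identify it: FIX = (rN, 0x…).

FIX = (r0, 0xe9)

0: ✓ CMP  NZCV=1001
1: · MOVEQ
2: ✓ ADDVS  r3←0x18
3: · SUBLE
4: ✓ CMP  NZCV=1001
5: ✓ ADDNE  r0←0xe9
6: ✓ ADDLS  r3←0xca
7: ✓ CMP  NZCV=0010
8: · MOVEQ
9: · MOVLT
10: ✓ SUBNE  r2←0x9d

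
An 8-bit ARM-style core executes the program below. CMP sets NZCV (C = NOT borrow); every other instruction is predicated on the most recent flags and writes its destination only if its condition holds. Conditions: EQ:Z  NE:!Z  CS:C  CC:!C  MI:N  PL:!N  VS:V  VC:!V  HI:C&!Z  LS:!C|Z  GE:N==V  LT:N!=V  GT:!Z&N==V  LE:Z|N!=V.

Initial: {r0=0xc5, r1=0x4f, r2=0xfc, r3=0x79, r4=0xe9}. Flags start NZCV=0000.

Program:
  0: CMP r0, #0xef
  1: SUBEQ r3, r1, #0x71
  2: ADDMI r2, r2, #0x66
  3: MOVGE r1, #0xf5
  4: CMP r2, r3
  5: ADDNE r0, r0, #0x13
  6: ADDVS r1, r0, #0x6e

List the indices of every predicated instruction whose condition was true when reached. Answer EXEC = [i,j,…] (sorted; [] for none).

[0] flags=1000 → (cmp)
[1] flags=1000 EQ?F → skip
[2] flags=1000 MI?T → r2=0x62
[3] flags=1000 GE?F → skip
[4] flags=1000 → (cmp)
[5] flags=1000 NE?T → r0=0xd8
[6] flags=1000 VS?F → skip

EXEC = [2,5]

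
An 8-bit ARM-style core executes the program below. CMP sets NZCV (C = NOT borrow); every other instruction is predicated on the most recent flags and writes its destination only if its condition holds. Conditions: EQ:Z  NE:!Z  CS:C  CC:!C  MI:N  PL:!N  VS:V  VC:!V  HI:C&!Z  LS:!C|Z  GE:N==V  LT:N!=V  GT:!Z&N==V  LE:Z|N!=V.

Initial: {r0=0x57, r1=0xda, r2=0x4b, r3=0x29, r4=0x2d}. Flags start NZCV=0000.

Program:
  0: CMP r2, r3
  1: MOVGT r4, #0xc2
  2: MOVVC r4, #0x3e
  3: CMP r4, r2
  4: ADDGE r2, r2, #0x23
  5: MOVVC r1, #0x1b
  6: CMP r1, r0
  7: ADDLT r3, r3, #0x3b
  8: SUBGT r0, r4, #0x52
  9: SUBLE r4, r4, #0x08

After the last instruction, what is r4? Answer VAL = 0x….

VAL = 0x36

[0] flags=0010 → (cmp)
[1] flags=0010 GT?T → r4=0xc2
[2] flags=0010 VC?T → r4=0x3e
[3] flags=1000 → (cmp)
[4] flags=1000 GE?F → skip
[5] flags=1000 VC?T → r1=0x1b
[6] flags=1000 → (cmp)
[7] flags=1000 LT?T → r3=0x64
[8] flags=1000 GT?F → skip
[9] flags=1000 LE?T → r4=0x36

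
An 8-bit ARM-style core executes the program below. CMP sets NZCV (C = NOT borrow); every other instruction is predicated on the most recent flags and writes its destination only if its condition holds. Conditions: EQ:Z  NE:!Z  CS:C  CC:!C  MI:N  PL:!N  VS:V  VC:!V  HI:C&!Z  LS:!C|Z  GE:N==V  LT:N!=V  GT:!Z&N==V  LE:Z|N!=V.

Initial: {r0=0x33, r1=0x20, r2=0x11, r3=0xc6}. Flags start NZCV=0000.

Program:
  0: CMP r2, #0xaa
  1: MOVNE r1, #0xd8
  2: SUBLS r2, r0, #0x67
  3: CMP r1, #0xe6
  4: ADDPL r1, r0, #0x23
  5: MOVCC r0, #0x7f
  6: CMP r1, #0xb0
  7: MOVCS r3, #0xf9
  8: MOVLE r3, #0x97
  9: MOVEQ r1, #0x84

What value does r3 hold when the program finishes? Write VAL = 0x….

VAL = 0xf9

0: ✓ CMP  NZCV=0000
1: ✓ MOVNE  r1←0xd8
2: ✓ SUBLS  r2←0xcc
3: ✓ CMP  NZCV=1000
4: · ADDPL
5: ✓ MOVCC  r0←0x7f
6: ✓ CMP  NZCV=0010
7: ✓ MOVCS  r3←0xf9
8: · MOVLE
9: · MOVEQ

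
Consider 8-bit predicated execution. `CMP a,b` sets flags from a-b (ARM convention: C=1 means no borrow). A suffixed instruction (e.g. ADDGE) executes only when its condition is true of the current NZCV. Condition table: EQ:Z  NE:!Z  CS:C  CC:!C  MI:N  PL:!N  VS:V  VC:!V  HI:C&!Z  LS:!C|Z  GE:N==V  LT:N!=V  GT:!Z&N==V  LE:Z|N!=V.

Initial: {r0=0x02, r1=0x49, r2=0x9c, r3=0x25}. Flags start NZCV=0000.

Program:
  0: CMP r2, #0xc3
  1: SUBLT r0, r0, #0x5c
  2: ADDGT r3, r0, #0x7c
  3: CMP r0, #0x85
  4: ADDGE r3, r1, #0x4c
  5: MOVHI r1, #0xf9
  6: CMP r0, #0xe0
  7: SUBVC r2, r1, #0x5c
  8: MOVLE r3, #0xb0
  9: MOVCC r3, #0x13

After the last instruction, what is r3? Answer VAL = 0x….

0: ✓ CMP  NZCV=1000
1: ✓ SUBLT  r0←0xa6
2: · ADDGT
3: ✓ CMP  NZCV=0010
4: ✓ ADDGE  r3←0x95
5: ✓ MOVHI  r1←0xf9
6: ✓ CMP  NZCV=1000
7: ✓ SUBVC  r2←0x9d
8: ✓ MOVLE  r3←0xb0
9: ✓ MOVCC  r3←0x13

VAL = 0x13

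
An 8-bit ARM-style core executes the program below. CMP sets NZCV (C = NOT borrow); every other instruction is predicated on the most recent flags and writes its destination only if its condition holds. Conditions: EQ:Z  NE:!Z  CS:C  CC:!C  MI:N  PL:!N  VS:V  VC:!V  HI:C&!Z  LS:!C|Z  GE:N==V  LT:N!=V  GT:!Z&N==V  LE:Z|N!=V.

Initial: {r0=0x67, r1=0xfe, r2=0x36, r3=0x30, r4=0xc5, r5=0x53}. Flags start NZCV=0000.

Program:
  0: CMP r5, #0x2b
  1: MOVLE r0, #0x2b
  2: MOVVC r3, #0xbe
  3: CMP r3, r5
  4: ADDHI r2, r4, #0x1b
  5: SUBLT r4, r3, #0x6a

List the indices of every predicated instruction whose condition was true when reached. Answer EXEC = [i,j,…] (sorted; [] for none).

EXEC = [2,4,5]

0: ✓ CMP  NZCV=0010
1: · MOVLE
2: ✓ MOVVC  r3←0xbe
3: ✓ CMP  NZCV=0011
4: ✓ ADDHI  r2←0xe0
5: ✓ SUBLT  r4←0x54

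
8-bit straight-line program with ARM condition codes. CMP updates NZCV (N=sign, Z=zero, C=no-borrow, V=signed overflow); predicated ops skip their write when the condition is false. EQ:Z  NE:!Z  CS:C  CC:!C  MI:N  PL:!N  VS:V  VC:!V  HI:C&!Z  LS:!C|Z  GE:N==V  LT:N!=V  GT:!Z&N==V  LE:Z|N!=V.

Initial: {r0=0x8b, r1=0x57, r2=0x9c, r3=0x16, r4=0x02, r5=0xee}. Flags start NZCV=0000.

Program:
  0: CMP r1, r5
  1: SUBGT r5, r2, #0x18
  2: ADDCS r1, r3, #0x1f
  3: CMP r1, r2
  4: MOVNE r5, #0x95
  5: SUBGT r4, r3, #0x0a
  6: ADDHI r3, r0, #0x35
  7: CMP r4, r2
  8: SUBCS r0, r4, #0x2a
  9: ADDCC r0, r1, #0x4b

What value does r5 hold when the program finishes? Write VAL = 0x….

VAL = 0x95

[0] flags=0000 → (cmp)
[1] flags=0000 GT?T → r5=0x84
[2] flags=0000 CS?F → skip
[3] flags=1001 → (cmp)
[4] flags=1001 NE?T → r5=0x95
[5] flags=1001 GT?T → r4=0x0c
[6] flags=1001 HI?F → skip
[7] flags=0000 → (cmp)
[8] flags=0000 CS?F → skip
[9] flags=0000 CC?T → r0=0xa2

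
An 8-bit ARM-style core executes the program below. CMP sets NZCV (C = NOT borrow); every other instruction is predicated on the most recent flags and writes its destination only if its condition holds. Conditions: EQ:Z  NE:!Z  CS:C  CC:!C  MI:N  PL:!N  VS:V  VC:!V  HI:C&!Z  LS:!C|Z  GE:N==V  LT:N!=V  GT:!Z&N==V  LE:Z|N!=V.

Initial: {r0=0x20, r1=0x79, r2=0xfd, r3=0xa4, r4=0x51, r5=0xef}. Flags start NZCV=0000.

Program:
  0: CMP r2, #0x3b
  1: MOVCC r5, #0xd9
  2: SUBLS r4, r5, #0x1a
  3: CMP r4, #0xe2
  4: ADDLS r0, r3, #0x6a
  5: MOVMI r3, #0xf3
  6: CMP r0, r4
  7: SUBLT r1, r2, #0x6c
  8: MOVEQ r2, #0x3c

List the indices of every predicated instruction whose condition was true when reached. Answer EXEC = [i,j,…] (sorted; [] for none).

[0] flags=1010 → (cmp)
[1] flags=1010 CC?F → skip
[2] flags=1010 LS?F → skip
[3] flags=0000 → (cmp)
[4] flags=0000 LS?T → r0=0x0e
[5] flags=0000 MI?F → skip
[6] flags=1000 → (cmp)
[7] flags=1000 LT?T → r1=0x91
[8] flags=1000 EQ?F → skip

EXEC = [4,7]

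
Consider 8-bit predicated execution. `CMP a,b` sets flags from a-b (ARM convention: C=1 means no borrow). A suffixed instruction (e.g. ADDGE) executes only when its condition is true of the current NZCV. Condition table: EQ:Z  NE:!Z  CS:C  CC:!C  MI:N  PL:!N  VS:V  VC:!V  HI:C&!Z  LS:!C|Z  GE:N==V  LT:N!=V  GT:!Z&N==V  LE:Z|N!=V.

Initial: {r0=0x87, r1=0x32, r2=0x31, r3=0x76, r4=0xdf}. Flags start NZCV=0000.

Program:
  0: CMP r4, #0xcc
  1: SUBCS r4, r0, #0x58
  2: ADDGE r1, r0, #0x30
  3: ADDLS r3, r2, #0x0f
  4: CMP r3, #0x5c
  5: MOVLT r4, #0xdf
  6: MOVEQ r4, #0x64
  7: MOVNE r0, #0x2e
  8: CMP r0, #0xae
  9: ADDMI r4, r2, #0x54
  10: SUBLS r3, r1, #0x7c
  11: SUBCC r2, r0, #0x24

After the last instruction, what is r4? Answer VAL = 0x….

VAL = 0x85

0: ✓ CMP  NZCV=0010
1: ✓ SUBCS  r4←0x2f
2: ✓ ADDGE  r1←0xb7
3: · ADDLS
4: ✓ CMP  NZCV=0010
5: · MOVLT
6: · MOVEQ
7: ✓ MOVNE  r0←0x2e
8: ✓ CMP  NZCV=1001
9: ✓ ADDMI  r4←0x85
10: ✓ SUBLS  r3←0x3b
11: ✓ SUBCC  r2←0x0a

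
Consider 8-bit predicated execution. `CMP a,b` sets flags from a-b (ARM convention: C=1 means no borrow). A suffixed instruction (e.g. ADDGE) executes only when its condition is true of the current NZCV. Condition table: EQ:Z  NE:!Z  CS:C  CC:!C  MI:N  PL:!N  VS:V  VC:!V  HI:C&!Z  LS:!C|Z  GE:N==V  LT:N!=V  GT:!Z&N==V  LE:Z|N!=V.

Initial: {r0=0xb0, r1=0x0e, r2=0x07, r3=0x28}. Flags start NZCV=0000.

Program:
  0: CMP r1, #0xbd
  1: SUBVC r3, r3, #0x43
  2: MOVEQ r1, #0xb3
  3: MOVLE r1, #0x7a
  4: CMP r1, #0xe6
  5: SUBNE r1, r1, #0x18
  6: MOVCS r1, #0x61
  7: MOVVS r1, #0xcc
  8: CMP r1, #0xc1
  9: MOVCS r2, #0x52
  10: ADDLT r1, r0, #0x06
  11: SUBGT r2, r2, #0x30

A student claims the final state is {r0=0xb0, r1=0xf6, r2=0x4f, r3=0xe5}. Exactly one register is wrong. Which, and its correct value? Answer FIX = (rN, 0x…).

FIX = (r2, 0x22)

[0] flags=0000 → (cmp)
[1] flags=0000 VC?T → r3=0xe5
[2] flags=0000 EQ?F → skip
[3] flags=0000 LE?F → skip
[4] flags=0000 → (cmp)
[5] flags=0000 NE?T → r1=0xf6
[6] flags=0000 CS?F → skip
[7] flags=0000 VS?F → skip
[8] flags=0010 → (cmp)
[9] flags=0010 CS?T → r2=0x52
[10] flags=0010 LT?F → skip
[11] flags=0010 GT?T → r2=0x22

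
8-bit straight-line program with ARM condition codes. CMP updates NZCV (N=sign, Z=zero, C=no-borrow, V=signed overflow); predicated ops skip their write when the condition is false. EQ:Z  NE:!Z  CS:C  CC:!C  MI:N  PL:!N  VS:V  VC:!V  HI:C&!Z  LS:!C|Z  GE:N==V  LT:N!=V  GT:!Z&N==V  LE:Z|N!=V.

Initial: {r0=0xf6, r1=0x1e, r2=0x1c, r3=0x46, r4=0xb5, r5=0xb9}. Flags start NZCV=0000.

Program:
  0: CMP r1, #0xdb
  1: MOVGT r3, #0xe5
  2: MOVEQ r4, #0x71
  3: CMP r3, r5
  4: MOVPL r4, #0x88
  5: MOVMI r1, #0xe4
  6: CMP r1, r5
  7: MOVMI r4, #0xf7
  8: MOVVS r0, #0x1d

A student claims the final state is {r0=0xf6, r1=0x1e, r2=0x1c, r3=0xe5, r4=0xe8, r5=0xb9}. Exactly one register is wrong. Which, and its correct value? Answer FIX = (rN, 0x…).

FIX = (r4, 0x88)

0: ✓ CMP  NZCV=0000
1: ✓ MOVGT  r3←0xe5
2: · MOVEQ
3: ✓ CMP  NZCV=0010
4: ✓ MOVPL  r4←0x88
5: · MOVMI
6: ✓ CMP  NZCV=0000
7: · MOVMI
8: · MOVVS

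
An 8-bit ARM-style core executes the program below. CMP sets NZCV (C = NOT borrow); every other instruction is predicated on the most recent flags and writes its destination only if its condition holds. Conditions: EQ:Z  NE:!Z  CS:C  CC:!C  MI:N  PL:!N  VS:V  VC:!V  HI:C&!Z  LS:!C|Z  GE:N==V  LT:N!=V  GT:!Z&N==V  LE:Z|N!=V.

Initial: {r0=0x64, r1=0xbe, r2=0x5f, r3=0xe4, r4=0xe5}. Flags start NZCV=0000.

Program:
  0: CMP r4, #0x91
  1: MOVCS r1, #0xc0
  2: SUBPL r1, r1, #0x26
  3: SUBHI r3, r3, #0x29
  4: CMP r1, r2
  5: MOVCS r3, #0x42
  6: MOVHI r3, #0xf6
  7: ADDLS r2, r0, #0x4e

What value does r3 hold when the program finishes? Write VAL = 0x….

VAL = 0xf6

0: ✓ CMP  NZCV=0010
1: ✓ MOVCS  r1←0xc0
2: ✓ SUBPL  r1←0x9a
3: ✓ SUBHI  r3←0xbb
4: ✓ CMP  NZCV=0011
5: ✓ MOVCS  r3←0x42
6: ✓ MOVHI  r3←0xf6
7: · ADDLS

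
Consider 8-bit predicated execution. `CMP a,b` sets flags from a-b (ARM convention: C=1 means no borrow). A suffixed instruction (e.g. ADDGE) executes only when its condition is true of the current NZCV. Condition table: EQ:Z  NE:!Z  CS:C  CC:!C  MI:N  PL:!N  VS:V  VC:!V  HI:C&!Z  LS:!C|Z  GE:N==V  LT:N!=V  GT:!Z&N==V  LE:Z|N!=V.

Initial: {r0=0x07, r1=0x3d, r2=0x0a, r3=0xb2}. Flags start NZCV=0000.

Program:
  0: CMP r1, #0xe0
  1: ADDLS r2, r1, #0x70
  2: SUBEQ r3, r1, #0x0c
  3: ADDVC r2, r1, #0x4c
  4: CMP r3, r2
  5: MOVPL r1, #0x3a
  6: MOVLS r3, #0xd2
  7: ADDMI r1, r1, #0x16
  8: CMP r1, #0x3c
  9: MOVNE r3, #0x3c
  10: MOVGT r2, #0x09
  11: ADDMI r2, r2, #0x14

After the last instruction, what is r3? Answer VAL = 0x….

VAL = 0x3c

0: ✓ CMP  NZCV=0000
1: ✓ ADDLS  r2←0xad
2: · SUBEQ
3: ✓ ADDVC  r2←0x89
4: ✓ CMP  NZCV=0010
5: ✓ MOVPL  r1←0x3a
6: · MOVLS
7: · ADDMI
8: ✓ CMP  NZCV=1000
9: ✓ MOVNE  r3←0x3c
10: · MOVGT
11: ✓ ADDMI  r2←0x9d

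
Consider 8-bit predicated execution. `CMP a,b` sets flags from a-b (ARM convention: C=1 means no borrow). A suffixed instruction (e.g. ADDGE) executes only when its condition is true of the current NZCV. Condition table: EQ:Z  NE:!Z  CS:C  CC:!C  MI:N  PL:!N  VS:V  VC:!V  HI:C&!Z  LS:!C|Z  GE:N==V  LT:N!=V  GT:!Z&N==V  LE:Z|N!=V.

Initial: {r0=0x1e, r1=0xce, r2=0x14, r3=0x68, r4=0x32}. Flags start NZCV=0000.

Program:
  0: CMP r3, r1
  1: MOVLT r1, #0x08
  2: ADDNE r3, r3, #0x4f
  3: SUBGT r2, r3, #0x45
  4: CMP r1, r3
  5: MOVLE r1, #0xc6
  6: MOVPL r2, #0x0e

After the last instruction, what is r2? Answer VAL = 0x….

VAL = 0x0e

[0] flags=1001 → (cmp)
[1] flags=1001 LT?F → skip
[2] flags=1001 NE?T → r3=0xb7
[3] flags=1001 GT?T → r2=0x72
[4] flags=0010 → (cmp)
[5] flags=0010 LE?F → skip
[6] flags=0010 PL?T → r2=0x0e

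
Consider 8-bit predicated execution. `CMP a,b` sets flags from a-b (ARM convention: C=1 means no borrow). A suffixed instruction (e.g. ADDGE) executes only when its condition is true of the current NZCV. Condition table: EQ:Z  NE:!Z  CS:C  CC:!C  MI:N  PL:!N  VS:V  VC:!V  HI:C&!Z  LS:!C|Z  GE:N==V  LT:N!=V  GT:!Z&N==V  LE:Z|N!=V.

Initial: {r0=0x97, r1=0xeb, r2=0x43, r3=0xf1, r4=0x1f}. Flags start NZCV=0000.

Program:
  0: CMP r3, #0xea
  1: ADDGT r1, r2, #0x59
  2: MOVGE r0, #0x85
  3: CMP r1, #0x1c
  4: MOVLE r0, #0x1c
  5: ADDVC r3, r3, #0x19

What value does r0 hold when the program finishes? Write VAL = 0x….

[0] flags=0010 → (cmp)
[1] flags=0010 GT?T → r1=0x9c
[2] flags=0010 GE?T → r0=0x85
[3] flags=1010 → (cmp)
[4] flags=1010 LE?T → r0=0x1c
[5] flags=1010 VC?T → r3=0x0a

VAL = 0x1c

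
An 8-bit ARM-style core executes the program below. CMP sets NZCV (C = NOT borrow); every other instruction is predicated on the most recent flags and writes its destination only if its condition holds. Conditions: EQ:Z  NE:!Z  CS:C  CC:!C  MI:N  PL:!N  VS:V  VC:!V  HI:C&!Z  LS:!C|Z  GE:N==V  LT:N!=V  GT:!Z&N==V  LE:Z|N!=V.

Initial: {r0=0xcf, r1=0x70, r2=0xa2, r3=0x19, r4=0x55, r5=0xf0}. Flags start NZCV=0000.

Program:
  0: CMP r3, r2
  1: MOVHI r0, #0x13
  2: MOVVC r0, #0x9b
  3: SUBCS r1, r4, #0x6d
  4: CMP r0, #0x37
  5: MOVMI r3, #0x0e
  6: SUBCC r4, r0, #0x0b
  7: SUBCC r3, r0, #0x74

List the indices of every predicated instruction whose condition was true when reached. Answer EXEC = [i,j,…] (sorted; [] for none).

0: ✓ CMP  NZCV=0000
1: · MOVHI
2: ✓ MOVVC  r0←0x9b
3: · SUBCS
4: ✓ CMP  NZCV=0011
5: · MOVMI
6: · SUBCC
7: · SUBCC

EXEC = [2]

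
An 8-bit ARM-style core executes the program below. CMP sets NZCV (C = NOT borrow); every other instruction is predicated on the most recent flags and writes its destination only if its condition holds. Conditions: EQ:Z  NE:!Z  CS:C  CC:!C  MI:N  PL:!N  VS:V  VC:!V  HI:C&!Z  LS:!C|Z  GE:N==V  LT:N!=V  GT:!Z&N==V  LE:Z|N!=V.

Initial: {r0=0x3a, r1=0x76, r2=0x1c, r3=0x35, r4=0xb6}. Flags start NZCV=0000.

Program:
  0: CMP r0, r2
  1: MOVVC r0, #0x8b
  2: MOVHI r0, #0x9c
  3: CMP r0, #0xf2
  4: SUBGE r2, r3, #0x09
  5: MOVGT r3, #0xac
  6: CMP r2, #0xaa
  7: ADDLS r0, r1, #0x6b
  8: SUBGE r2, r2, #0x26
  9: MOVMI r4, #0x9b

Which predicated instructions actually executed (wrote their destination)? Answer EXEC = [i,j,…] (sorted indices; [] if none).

EXEC = [1,2,7,8]

[0] flags=0010 → (cmp)
[1] flags=0010 VC?T → r0=0x8b
[2] flags=0010 HI?T → r0=0x9c
[3] flags=1000 → (cmp)
[4] flags=1000 GE?F → skip
[5] flags=1000 GT?F → skip
[6] flags=0000 → (cmp)
[7] flags=0000 LS?T → r0=0xe1
[8] flags=0000 GE?T → r2=0xf6
[9] flags=0000 MI?F → skip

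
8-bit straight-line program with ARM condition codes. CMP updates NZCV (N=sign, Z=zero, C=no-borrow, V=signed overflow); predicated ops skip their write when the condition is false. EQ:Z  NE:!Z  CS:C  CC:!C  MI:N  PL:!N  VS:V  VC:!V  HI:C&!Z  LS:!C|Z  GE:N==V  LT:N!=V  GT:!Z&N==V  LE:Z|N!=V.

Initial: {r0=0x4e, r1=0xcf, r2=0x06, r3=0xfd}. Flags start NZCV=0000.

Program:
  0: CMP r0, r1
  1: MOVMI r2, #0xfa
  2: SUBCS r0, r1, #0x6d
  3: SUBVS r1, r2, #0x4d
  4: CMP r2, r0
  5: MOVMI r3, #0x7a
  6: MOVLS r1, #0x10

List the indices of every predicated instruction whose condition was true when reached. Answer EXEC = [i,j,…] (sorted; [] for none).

[0] flags=0000 → (cmp)
[1] flags=0000 MI?F → skip
[2] flags=0000 CS?F → skip
[3] flags=0000 VS?F → skip
[4] flags=1000 → (cmp)
[5] flags=1000 MI?T → r3=0x7a
[6] flags=1000 LS?T → r1=0x10

EXEC = [5,6]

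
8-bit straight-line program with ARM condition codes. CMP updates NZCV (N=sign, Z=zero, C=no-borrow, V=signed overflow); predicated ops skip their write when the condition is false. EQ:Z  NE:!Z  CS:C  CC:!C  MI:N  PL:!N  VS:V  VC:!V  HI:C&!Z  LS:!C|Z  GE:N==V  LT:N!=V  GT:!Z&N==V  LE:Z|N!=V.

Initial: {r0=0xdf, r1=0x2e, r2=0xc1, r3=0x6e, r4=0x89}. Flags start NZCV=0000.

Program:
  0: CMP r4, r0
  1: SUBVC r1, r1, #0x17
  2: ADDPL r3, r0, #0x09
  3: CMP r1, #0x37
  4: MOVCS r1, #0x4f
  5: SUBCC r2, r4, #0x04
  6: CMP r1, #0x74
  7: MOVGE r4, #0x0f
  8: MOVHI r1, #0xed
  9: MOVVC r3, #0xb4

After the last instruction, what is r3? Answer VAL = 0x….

VAL = 0xb4

0: ✓ CMP  NZCV=1000
1: ✓ SUBVC  r1←0x17
2: · ADDPL
3: ✓ CMP  NZCV=1000
4: · MOVCS
5: ✓ SUBCC  r2←0x85
6: ✓ CMP  NZCV=1000
7: · MOVGE
8: · MOVHI
9: ✓ MOVVC  r3←0xb4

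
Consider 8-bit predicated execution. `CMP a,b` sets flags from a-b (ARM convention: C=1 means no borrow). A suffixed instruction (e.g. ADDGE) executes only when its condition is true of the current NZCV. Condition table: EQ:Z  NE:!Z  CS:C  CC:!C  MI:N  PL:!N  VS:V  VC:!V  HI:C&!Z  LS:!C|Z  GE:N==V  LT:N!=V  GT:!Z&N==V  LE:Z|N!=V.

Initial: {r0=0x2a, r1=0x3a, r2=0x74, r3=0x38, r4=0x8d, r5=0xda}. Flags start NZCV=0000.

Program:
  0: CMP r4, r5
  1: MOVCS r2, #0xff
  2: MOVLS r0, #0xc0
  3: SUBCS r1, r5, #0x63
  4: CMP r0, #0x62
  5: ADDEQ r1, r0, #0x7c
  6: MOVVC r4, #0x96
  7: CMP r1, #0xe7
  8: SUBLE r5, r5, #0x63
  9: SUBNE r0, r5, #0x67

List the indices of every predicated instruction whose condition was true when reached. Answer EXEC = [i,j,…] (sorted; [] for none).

EXEC = [2,9]

0: ✓ CMP  NZCV=1000
1: · MOVCS
2: ✓ MOVLS  r0←0xc0
3: · SUBCS
4: ✓ CMP  NZCV=0011
5: · ADDEQ
6: · MOVVC
7: ✓ CMP  NZCV=0000
8: · SUBLE
9: ✓ SUBNE  r0←0x73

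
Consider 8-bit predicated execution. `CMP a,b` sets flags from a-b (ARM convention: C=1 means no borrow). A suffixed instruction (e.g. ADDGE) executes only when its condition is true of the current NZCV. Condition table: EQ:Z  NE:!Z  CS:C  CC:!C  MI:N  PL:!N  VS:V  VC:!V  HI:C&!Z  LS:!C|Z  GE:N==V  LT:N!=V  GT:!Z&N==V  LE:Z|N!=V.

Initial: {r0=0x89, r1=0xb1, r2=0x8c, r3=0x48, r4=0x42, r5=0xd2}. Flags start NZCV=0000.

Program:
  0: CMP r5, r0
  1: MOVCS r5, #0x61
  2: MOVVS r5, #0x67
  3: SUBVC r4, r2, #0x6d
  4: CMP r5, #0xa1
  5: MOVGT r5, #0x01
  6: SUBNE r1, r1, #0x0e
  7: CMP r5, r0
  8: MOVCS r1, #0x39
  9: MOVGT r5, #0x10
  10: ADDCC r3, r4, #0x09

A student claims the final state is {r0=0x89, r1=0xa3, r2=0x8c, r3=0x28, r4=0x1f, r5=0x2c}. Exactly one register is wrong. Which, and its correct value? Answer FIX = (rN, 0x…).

FIX = (r5, 0x10)

[0] flags=0010 → (cmp)
[1] flags=0010 CS?T → r5=0x61
[2] flags=0010 VS?F → skip
[3] flags=0010 VC?T → r4=0x1f
[4] flags=1001 → (cmp)
[5] flags=1001 GT?T → r5=0x01
[6] flags=1001 NE?T → r1=0xa3
[7] flags=0000 → (cmp)
[8] flags=0000 CS?F → skip
[9] flags=0000 GT?T → r5=0x10
[10] flags=0000 CC?T → r3=0x28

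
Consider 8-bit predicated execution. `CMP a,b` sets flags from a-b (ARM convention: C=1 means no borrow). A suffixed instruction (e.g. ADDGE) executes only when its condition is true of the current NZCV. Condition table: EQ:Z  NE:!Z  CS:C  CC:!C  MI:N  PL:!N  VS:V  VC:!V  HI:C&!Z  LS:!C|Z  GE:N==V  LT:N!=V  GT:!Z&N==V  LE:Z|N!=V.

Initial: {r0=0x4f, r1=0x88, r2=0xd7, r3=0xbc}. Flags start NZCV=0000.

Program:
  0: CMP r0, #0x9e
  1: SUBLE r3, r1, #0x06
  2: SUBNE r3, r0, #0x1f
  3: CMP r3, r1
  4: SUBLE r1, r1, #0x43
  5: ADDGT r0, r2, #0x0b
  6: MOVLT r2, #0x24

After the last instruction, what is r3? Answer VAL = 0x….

[0] flags=1001 → (cmp)
[1] flags=1001 LE?F → skip
[2] flags=1001 NE?T → r3=0x30
[3] flags=1001 → (cmp)
[4] flags=1001 LE?F → skip
[5] flags=1001 GT?T → r0=0xe2
[6] flags=1001 LT?F → skip

VAL = 0x30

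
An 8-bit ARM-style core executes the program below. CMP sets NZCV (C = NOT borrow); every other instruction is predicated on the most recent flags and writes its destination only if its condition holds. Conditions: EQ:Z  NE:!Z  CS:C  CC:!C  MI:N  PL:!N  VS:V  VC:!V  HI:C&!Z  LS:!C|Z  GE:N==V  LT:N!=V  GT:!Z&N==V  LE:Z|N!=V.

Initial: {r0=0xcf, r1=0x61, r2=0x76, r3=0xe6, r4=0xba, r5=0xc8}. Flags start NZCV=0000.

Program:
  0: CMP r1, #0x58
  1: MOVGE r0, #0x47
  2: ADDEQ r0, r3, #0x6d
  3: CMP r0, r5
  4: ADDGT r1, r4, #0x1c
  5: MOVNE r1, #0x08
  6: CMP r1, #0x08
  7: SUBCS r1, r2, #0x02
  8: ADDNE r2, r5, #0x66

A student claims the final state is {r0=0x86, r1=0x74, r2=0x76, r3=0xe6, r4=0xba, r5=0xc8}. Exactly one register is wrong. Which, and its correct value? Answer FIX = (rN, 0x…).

0: ✓ CMP  NZCV=0010
1: ✓ MOVGE  r0←0x47
2: · ADDEQ
3: ✓ CMP  NZCV=0000
4: ✓ ADDGT  r1←0xd6
5: ✓ MOVNE  r1←0x08
6: ✓ CMP  NZCV=0110
7: ✓ SUBCS  r1←0x74
8: · ADDNE

FIX = (r0, 0x47)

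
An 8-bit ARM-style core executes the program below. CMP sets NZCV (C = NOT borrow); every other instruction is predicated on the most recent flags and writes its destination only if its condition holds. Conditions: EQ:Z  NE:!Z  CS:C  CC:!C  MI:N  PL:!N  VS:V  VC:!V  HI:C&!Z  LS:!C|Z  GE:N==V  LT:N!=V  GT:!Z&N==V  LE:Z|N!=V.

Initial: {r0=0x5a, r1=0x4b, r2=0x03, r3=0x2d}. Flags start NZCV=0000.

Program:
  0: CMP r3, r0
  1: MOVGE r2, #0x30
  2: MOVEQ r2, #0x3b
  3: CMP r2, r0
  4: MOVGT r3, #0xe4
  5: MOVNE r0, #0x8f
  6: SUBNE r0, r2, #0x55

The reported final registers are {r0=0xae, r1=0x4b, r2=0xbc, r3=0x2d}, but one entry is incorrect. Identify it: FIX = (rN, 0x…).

[0] flags=1000 → (cmp)
[1] flags=1000 GE?F → skip
[2] flags=1000 EQ?F → skip
[3] flags=1000 → (cmp)
[4] flags=1000 GT?F → skip
[5] flags=1000 NE?T → r0=0x8f
[6] flags=1000 NE?T → r0=0xae

FIX = (r2, 0x03)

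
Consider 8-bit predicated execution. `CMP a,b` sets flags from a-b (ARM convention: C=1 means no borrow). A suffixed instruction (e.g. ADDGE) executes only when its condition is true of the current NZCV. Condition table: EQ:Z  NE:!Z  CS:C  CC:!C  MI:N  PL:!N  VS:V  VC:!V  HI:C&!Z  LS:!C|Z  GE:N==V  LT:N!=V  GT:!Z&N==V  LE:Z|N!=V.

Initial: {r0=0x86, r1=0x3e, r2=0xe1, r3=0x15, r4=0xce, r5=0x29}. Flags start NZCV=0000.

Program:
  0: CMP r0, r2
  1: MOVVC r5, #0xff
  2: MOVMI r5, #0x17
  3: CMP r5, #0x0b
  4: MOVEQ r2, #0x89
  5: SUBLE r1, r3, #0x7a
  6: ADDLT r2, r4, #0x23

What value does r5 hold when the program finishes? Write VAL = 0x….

[0] flags=1000 → (cmp)
[1] flags=1000 VC?T → r5=0xff
[2] flags=1000 MI?T → r5=0x17
[3] flags=0010 → (cmp)
[4] flags=0010 EQ?F → skip
[5] flags=0010 LE?F → skip
[6] flags=0010 LT?F → skip

VAL = 0x17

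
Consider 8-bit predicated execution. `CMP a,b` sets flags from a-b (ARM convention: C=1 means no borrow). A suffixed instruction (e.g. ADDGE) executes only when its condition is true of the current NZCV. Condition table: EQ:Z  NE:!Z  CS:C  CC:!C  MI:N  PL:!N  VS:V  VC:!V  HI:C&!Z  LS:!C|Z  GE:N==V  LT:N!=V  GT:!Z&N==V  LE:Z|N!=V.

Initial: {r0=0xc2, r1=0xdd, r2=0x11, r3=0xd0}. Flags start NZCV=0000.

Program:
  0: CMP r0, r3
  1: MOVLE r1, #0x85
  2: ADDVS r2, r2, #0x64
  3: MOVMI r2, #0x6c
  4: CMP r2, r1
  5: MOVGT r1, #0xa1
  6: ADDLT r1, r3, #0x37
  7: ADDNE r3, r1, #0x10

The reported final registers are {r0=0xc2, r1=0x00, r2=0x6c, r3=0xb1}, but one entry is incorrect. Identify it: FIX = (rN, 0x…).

0: ✓ CMP  NZCV=1000
1: ✓ MOVLE  r1←0x85
2: · ADDVS
3: ✓ MOVMI  r2←0x6c
4: ✓ CMP  NZCV=1001
5: ✓ MOVGT  r1←0xa1
6: · ADDLT
7: ✓ ADDNE  r3←0xb1

FIX = (r1, 0xa1)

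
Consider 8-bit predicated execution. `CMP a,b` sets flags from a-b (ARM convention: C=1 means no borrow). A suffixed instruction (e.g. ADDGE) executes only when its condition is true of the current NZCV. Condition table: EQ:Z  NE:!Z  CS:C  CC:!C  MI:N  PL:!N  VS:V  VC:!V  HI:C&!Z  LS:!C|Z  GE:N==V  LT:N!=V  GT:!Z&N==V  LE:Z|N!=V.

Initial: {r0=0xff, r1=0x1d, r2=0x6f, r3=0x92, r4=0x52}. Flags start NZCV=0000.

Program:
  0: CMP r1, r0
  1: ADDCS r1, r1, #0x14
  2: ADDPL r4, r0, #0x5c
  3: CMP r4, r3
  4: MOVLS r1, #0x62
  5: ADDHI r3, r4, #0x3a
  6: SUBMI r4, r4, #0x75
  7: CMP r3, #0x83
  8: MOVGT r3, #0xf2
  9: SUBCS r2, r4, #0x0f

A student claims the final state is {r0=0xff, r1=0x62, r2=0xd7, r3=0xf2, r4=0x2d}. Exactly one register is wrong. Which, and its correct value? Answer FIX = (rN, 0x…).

FIX = (r4, 0xe6)

[0] flags=0000 → (cmp)
[1] flags=0000 CS?F → skip
[2] flags=0000 PL?T → r4=0x5b
[3] flags=1001 → (cmp)
[4] flags=1001 LS?T → r1=0x62
[5] flags=1001 HI?F → skip
[6] flags=1001 MI?T → r4=0xe6
[7] flags=0010 → (cmp)
[8] flags=0010 GT?T → r3=0xf2
[9] flags=0010 CS?T → r2=0xd7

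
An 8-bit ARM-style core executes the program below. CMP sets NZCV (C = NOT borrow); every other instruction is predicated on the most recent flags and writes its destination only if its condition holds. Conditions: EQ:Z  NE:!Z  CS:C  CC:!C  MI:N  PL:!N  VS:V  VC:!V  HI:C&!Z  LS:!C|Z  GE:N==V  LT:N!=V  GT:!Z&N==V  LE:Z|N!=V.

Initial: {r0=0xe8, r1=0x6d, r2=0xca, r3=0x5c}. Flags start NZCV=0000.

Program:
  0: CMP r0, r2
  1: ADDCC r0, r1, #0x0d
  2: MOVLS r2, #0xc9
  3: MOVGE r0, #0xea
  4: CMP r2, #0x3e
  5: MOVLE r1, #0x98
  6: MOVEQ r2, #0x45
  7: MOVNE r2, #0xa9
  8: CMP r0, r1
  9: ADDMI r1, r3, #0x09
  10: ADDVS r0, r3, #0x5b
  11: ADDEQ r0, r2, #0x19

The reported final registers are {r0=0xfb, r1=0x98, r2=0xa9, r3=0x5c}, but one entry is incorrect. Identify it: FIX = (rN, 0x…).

0: ✓ CMP  NZCV=0010
1: · ADDCC
2: · MOVLS
3: ✓ MOVGE  r0←0xea
4: ✓ CMP  NZCV=1010
5: ✓ MOVLE  r1←0x98
6: · MOVEQ
7: ✓ MOVNE  r2←0xa9
8: ✓ CMP  NZCV=0010
9: · ADDMI
10: · ADDVS
11: · ADDEQ

FIX = (r0, 0xea)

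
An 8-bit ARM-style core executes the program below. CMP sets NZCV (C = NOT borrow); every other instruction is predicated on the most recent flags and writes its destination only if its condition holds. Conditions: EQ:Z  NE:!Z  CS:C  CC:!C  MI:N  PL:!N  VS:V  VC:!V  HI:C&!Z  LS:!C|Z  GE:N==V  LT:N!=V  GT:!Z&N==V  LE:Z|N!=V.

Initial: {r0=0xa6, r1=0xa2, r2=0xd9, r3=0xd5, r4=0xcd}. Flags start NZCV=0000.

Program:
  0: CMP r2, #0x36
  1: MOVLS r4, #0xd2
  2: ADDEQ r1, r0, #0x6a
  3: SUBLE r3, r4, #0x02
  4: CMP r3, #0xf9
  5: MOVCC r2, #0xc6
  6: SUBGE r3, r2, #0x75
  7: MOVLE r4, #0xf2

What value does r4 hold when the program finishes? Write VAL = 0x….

[0] flags=1010 → (cmp)
[1] flags=1010 LS?F → skip
[2] flags=1010 EQ?F → skip
[3] flags=1010 LE?T → r3=0xcb
[4] flags=1000 → (cmp)
[5] flags=1000 CC?T → r2=0xc6
[6] flags=1000 GE?F → skip
[7] flags=1000 LE?T → r4=0xf2

VAL = 0xf2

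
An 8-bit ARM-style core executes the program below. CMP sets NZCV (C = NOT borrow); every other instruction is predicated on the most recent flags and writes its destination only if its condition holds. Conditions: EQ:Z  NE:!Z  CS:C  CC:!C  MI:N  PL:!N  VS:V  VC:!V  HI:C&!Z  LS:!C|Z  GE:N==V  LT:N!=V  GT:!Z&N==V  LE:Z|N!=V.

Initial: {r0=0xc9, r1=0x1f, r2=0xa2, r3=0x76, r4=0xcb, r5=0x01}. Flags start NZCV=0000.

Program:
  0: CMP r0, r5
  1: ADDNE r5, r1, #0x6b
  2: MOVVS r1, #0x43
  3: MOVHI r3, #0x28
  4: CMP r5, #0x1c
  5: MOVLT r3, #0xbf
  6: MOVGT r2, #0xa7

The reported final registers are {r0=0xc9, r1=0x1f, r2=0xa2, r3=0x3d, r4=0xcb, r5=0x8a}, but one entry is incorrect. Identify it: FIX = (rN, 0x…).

[0] flags=1010 → (cmp)
[1] flags=1010 NE?T → r5=0x8a
[2] flags=1010 VS?F → skip
[3] flags=1010 HI?T → r3=0x28
[4] flags=0011 → (cmp)
[5] flags=0011 LT?T → r3=0xbf
[6] flags=0011 GT?F → skip

FIX = (r3, 0xbf)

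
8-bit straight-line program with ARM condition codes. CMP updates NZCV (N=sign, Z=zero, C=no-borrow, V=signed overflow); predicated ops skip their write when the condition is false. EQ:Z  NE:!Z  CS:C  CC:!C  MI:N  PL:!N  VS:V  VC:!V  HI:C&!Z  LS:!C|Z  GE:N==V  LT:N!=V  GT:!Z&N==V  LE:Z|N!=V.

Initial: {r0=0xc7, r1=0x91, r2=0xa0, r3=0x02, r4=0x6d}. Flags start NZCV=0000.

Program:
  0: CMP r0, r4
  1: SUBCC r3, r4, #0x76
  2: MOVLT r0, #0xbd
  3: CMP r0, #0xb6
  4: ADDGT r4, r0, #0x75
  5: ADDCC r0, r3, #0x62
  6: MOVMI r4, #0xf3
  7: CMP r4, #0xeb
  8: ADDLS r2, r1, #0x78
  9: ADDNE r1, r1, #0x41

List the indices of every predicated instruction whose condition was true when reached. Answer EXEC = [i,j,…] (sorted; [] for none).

EXEC = [2,4,8,9]

[0] flags=0011 → (cmp)
[1] flags=0011 CC?F → skip
[2] flags=0011 LT?T → r0=0xbd
[3] flags=0010 → (cmp)
[4] flags=0010 GT?T → r4=0x32
[5] flags=0010 CC?F → skip
[6] flags=0010 MI?F → skip
[7] flags=0000 → (cmp)
[8] flags=0000 LS?T → r2=0x09
[9] flags=0000 NE?T → r1=0xd2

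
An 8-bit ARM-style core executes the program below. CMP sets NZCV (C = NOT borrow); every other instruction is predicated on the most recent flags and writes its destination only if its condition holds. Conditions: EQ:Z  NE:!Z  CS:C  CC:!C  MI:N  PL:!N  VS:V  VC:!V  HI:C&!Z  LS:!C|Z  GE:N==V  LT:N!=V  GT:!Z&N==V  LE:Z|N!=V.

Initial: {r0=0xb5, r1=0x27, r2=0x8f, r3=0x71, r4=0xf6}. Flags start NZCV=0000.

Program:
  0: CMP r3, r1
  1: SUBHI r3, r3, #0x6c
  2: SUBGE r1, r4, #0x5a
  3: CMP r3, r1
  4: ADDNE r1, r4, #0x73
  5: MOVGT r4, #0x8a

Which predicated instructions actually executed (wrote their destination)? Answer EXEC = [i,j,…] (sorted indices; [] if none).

EXEC = [1,2,4,5]

0: ✓ CMP  NZCV=0010
1: ✓ SUBHI  r3←0x05
2: ✓ SUBGE  r1←0x9c
3: ✓ CMP  NZCV=0000
4: ✓ ADDNE  r1←0x69
5: ✓ MOVGT  r4←0x8a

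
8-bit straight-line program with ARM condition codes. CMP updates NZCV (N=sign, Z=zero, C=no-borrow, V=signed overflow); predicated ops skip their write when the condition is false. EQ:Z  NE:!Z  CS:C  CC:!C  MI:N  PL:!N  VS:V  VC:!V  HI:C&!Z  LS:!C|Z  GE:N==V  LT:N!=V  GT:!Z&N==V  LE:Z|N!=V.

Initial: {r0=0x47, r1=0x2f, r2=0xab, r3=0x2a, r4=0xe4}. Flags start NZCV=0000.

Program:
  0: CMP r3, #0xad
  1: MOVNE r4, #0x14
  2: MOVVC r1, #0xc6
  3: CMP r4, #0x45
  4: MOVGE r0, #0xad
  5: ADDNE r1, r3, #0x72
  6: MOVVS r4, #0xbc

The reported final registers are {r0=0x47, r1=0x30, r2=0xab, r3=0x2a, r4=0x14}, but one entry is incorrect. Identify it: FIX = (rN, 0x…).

0: ✓ CMP  NZCV=0000
1: ✓ MOVNE  r4←0x14
2: ✓ MOVVC  r1←0xc6
3: ✓ CMP  NZCV=1000
4: · MOVGE
5: ✓ ADDNE  r1←0x9c
6: · MOVVS

FIX = (r1, 0x9c)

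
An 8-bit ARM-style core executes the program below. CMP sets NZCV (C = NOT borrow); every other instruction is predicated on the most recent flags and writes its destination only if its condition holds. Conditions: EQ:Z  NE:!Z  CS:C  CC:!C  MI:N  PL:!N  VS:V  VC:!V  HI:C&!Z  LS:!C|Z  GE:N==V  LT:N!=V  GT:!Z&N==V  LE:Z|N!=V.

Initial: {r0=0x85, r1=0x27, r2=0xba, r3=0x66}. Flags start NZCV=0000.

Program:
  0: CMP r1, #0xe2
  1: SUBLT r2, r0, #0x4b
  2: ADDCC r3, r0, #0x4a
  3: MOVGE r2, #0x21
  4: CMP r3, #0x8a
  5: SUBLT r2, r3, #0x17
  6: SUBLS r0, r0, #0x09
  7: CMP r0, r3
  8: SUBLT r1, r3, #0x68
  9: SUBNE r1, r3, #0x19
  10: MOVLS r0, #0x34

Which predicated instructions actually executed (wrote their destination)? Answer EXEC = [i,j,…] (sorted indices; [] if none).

[0] flags=0000 → (cmp)
[1] flags=0000 LT?F → skip
[2] flags=0000 CC?T → r3=0xcf
[3] flags=0000 GE?T → r2=0x21
[4] flags=0010 → (cmp)
[5] flags=0010 LT?F → skip
[6] flags=0010 LS?F → skip
[7] flags=1000 → (cmp)
[8] flags=1000 LT?T → r1=0x67
[9] flags=1000 NE?T → r1=0xb6
[10] flags=1000 LS?T → r0=0x34

EXEC = [2,3,8,9,10]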